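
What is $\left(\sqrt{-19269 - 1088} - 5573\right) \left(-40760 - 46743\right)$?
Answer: $487654219 - 87503 i \sqrt{20357} \approx 4.8765 \cdot 10^{8} - 1.2485 \cdot 10^{7} i$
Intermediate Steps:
$\left(\sqrt{-19269 - 1088} - 5573\right) \left(-40760 - 46743\right) = \left(\sqrt{-20357} - 5573\right) \left(-87503\right) = \left(i \sqrt{20357} - 5573\right) \left(-87503\right) = \left(-5573 + i \sqrt{20357}\right) \left(-87503\right) = 487654219 - 87503 i \sqrt{20357}$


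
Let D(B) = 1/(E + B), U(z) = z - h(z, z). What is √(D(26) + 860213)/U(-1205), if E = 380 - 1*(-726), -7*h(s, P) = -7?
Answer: -√275574396111/682596 ≈ -0.76905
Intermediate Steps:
h(s, P) = 1 (h(s, P) = -⅐*(-7) = 1)
E = 1106 (E = 380 + 726 = 1106)
U(z) = -1 + z (U(z) = z - 1*1 = z - 1 = -1 + z)
D(B) = 1/(1106 + B)
√(D(26) + 860213)/U(-1205) = √(1/(1106 + 26) + 860213)/(-1 - 1205) = √(1/1132 + 860213)/(-1206) = √(1/1132 + 860213)*(-1/1206) = √(973761117/1132)*(-1/1206) = (√275574396111/566)*(-1/1206) = -√275574396111/682596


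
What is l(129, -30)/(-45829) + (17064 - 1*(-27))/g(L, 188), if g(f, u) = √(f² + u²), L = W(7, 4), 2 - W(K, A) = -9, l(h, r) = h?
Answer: -129/45829 + 17091*√35465/35465 ≈ 90.752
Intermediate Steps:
W(K, A) = 11 (W(K, A) = 2 - 1*(-9) = 2 + 9 = 11)
L = 11
l(129, -30)/(-45829) + (17064 - 1*(-27))/g(L, 188) = 129/(-45829) + (17064 - 1*(-27))/(√(11² + 188²)) = 129*(-1/45829) + (17064 + 27)/(√(121 + 35344)) = -129/45829 + 17091/(√35465) = -129/45829 + 17091*(√35465/35465) = -129/45829 + 17091*√35465/35465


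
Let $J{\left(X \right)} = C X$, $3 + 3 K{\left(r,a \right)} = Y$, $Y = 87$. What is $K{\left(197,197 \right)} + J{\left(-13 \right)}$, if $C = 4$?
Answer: $-24$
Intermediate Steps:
$K{\left(r,a \right)} = 28$ ($K{\left(r,a \right)} = -1 + \frac{1}{3} \cdot 87 = -1 + 29 = 28$)
$J{\left(X \right)} = 4 X$
$K{\left(197,197 \right)} + J{\left(-13 \right)} = 28 + 4 \left(-13\right) = 28 - 52 = -24$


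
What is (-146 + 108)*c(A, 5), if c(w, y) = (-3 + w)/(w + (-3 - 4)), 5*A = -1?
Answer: -152/9 ≈ -16.889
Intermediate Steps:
A = -1/5 (A = (1/5)*(-1) = -1/5 ≈ -0.20000)
c(w, y) = (-3 + w)/(-7 + w) (c(w, y) = (-3 + w)/(w - 7) = (-3 + w)/(-7 + w))
(-146 + 108)*c(A, 5) = (-146 + 108)*((-3 - 1/5)/(-7 - 1/5)) = -38*(-16)/((-36/5)*5) = -(-95)*(-16)/(18*5) = -38*4/9 = -152/9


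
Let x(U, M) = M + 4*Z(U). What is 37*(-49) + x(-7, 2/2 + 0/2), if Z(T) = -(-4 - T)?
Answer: -1824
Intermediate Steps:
Z(T) = 4 + T
x(U, M) = 16 + M + 4*U (x(U, M) = M + 4*(4 + U) = M + (16 + 4*U) = 16 + M + 4*U)
37*(-49) + x(-7, 2/2 + 0/2) = 37*(-49) + (16 + (2/2 + 0/2) + 4*(-7)) = -1813 + (16 + (2*(½) + 0*(½)) - 28) = -1813 + (16 + (1 + 0) - 28) = -1813 + (16 + 1 - 28) = -1813 - 11 = -1824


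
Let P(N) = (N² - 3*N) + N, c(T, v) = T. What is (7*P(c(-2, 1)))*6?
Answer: 336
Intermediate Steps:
P(N) = N² - 2*N
(7*P(c(-2, 1)))*6 = (7*(-2*(-2 - 2)))*6 = (7*(-2*(-4)))*6 = (7*8)*6 = 56*6 = 336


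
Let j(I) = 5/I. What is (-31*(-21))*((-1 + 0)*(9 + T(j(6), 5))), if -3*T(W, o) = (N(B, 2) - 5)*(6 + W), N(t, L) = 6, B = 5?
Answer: -26257/6 ≈ -4376.2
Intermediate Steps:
T(W, o) = -2 - W/3 (T(W, o) = -(6 - 5)*(6 + W)/3 = -(6 + W)/3 = -2 - W/3)
(-31*(-21))*((-1 + 0)*(9 + T(j(6), 5))) = (-31*(-21))*((-1 + 0)*(9 + (-2 - 5/(3*6)))) = 651*(-(9 + (-2 - 5/(3*6)))) = 651*(-(9 + (-2 - ⅓*⅚))) = 651*(-(9 + (-2 - 5/18))) = 651*(-(9 - 41/18)) = 651*(-1*121/18) = 651*(-121/18) = -26257/6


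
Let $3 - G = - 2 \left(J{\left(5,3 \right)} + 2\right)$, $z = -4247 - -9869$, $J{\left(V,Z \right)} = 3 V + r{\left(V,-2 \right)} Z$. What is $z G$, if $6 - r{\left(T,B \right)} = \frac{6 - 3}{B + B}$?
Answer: $435705$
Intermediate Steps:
$r{\left(T,B \right)} = 6 - \frac{3}{2 B}$ ($r{\left(T,B \right)} = 6 - \frac{6 - 3}{B + B} = 6 - \frac{3}{2 B}$)
$J{\left(V,Z \right)} = 3 V + \frac{27 Z}{4}$ ($J{\left(V,Z \right)} = 3 V + \left(6 - \frac{3}{2 \left(-2\right)}\right) Z = 3 V + \left(6 - - \frac{3}{4}\right) Z = 3 V + \left(6 + \frac{3}{4}\right) Z = 3 V + \frac{27 Z}{4}$)
$z = 5622$ ($z = -4247 + 9869 = 5622$)
$G = \frac{155}{2}$ ($G = 3 - - 2 \left(\left(3 \cdot 5 + \frac{27}{4} \cdot 3\right) + 2\right) = 3 - - 2 \left(\left(15 + \frac{81}{4}\right) + 2\right) = 3 - - 2 \left(\frac{141}{4} + 2\right) = 3 - \left(-2\right) \frac{149}{4} = 3 - - \frac{149}{2} = 3 + \frac{149}{2} = \frac{155}{2} \approx 77.5$)
$z G = 5622 \cdot \frac{155}{2} = 435705$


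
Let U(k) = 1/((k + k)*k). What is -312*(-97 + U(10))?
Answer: 756561/25 ≈ 30262.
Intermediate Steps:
U(k) = 1/(2*k²) (U(k) = 1/(((2*k))*k) = (1/(2*k))/k = 1/(2*k²))
-312*(-97 + U(10)) = -312*(-97 + (½)/10²) = -312*(-97 + (½)*(1/100)) = -312*(-97 + 1/200) = -312*(-19399/200) = 756561/25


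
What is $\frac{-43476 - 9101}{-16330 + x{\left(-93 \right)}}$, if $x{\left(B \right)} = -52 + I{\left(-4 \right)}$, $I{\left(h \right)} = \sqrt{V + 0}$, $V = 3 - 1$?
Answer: $\frac{430658207}{134184961} + \frac{52577 \sqrt{2}}{268369922} \approx 3.2097$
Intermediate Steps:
$V = 2$ ($V = 3 - 1 = 2$)
$I{\left(h \right)} = \sqrt{2}$ ($I{\left(h \right)} = \sqrt{2 + 0} = \sqrt{2}$)
$x{\left(B \right)} = -52 + \sqrt{2}$
$\frac{-43476 - 9101}{-16330 + x{\left(-93 \right)}} = \frac{-43476 - 9101}{-16330 - \left(52 - \sqrt{2}\right)} = - \frac{52577}{-16382 + \sqrt{2}}$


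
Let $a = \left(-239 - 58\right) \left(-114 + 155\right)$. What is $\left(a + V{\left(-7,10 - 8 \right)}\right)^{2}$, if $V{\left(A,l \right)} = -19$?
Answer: $148742416$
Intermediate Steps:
$a = -12177$ ($a = \left(-297\right) 41 = -12177$)
$\left(a + V{\left(-7,10 - 8 \right)}\right)^{2} = \left(-12177 - 19\right)^{2} = \left(-12196\right)^{2} = 148742416$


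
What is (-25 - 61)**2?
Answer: 7396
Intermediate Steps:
(-25 - 61)**2 = (-86)**2 = 7396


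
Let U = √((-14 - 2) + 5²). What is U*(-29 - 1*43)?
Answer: -216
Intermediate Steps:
U = 3 (U = √(-16 + 25) = √9 = 3)
U*(-29 - 1*43) = 3*(-29 - 1*43) = 3*(-29 - 43) = 3*(-72) = -216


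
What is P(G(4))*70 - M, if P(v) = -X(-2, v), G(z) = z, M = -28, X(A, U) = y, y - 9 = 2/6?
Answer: -1876/3 ≈ -625.33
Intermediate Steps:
y = 28/3 (y = 9 + 2/6 = 9 + 2*(1/6) = 9 + 1/3 = 28/3 ≈ 9.3333)
X(A, U) = 28/3
P(v) = -28/3 (P(v) = -1*28/3 = -28/3)
P(G(4))*70 - M = -28/3*70 - 1*(-28) = -1960/3 + 28 = -1876/3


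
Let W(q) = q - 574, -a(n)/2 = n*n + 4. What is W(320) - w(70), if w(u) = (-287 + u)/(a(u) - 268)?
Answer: -2559521/10076 ≈ -254.02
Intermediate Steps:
a(n) = -8 - 2*n**2 (a(n) = -2*(n*n + 4) = -2*(n**2 + 4) = -2*(4 + n**2) = -8 - 2*n**2)
w(u) = (-287 + u)/(-276 - 2*u**2) (w(u) = (-287 + u)/((-8 - 2*u**2) - 268) = (-287 + u)/(-276 - 2*u**2))
W(q) = -574 + q
W(320) - w(70) = (-574 + 320) - (287 - 1*70)/(2*(138 + 70**2)) = -254 - (287 - 70)/(2*(138 + 4900)) = -254 - 217/(2*5038) = -254 - 1*217/10076 = -254 - 217/10076 = -2559521/10076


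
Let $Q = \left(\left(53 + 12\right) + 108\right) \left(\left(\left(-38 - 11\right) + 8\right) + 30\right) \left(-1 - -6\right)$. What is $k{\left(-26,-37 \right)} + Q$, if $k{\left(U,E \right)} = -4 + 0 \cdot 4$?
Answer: $-9519$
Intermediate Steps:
$k{\left(U,E \right)} = -4$ ($k{\left(U,E \right)} = -4 + 0 = -4$)
$Q = -9515$ ($Q = \left(65 + 108\right) \left(\left(-49 + 8\right) + 30\right) \left(-1 + 6\right) = 173 \left(-41 + 30\right) 5 = 173 \left(-11\right) 5 = \left(-1903\right) 5 = -9515$)
$k{\left(-26,-37 \right)} + Q = -4 - 9515 = -9519$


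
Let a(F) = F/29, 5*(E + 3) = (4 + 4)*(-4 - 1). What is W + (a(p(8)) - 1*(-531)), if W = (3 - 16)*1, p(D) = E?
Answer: 15011/29 ≈ 517.62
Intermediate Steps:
E = -11 (E = -3 + ((4 + 4)*(-4 - 1))/5 = -3 + (8*(-5))/5 = -3 + (⅕)*(-40) = -3 - 8 = -11)
p(D) = -11
a(F) = F/29 (a(F) = F*(1/29) = F/29)
W = -13 (W = -13*1 = -13)
W + (a(p(8)) - 1*(-531)) = -13 + ((1/29)*(-11) - 1*(-531)) = -13 + (-11/29 + 531) = -13 + 15388/29 = 15011/29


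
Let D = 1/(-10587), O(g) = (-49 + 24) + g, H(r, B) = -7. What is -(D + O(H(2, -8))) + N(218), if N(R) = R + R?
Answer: 4954717/10587 ≈ 468.00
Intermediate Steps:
O(g) = -25 + g
N(R) = 2*R
D = -1/10587 ≈ -9.4455e-5
-(D + O(H(2, -8))) + N(218) = -(-1/10587 + (-25 - 7)) + 2*218 = -(-1/10587 - 32) + 436 = -1*(-338785/10587) + 436 = 338785/10587 + 436 = 4954717/10587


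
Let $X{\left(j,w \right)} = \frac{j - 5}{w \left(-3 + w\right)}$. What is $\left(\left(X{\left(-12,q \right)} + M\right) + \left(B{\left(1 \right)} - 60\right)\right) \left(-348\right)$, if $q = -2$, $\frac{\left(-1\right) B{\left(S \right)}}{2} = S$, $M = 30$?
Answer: $\frac{58638}{5} \approx 11728.0$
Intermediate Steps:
$B{\left(S \right)} = - 2 S$
$X{\left(j,w \right)} = \frac{-5 + j}{w \left(-3 + w\right)}$ ($X{\left(j,w \right)} = \left(-5 + j\right) \frac{1}{w \left(-3 + w\right)} = \frac{-5 + j}{w \left(-3 + w\right)}$)
$\left(\left(X{\left(-12,q \right)} + M\right) + \left(B{\left(1 \right)} - 60\right)\right) \left(-348\right) = \left(\left(\frac{-5 - 12}{\left(-2\right) \left(-3 - 2\right)} + 30\right) - 62\right) \left(-348\right) = \left(\left(\left(- \frac{1}{2}\right) \frac{1}{-5} \left(-17\right) + 30\right) - 62\right) \left(-348\right) = \left(\left(\left(- \frac{1}{2}\right) \left(- \frac{1}{5}\right) \left(-17\right) + 30\right) - 62\right) \left(-348\right) = \left(\left(- \frac{17}{10} + 30\right) - 62\right) \left(-348\right) = \left(\frac{283}{10} - 62\right) \left(-348\right) = \left(- \frac{337}{10}\right) \left(-348\right) = \frac{58638}{5}$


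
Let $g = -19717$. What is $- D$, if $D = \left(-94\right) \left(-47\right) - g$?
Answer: $-24135$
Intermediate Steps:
$D = 24135$ ($D = \left(-94\right) \left(-47\right) - -19717 = 4418 + 19717 = 24135$)
$- D = \left(-1\right) 24135 = -24135$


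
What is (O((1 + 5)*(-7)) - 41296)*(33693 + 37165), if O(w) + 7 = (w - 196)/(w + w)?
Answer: -8779341629/3 ≈ -2.9264e+9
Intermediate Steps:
O(w) = -7 + (-196 + w)/(2*w) (O(w) = -7 + (w - 196)/(w + w) = -7 + (-196 + w)/((2*w)) = -7 + (-196 + w)*(1/(2*w)) = -7 + (-196 + w)/(2*w))
(O((1 + 5)*(-7)) - 41296)*(33693 + 37165) = ((-13/2 - 98*(-1/(7*(1 + 5)))) - 41296)*(33693 + 37165) = ((-13/2 - 98/(6*(-7))) - 41296)*70858 = ((-13/2 - 98/(-42)) - 41296)*70858 = ((-13/2 - 98*(-1/42)) - 41296)*70858 = ((-13/2 + 7/3) - 41296)*70858 = (-25/6 - 41296)*70858 = -247801/6*70858 = -8779341629/3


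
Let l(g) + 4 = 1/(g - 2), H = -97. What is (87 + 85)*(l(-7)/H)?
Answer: 6364/873 ≈ 7.2898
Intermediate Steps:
l(g) = -4 + 1/(-2 + g) (l(g) = -4 + 1/(g - 2) = -4 + 1/(-2 + g))
(87 + 85)*(l(-7)/H) = (87 + 85)*(((9 - 4*(-7))/(-2 - 7))/(-97)) = 172*(((9 + 28)/(-9))*(-1/97)) = 172*(-⅑*37*(-1/97)) = 172*(-37/9*(-1/97)) = 172*(37/873) = 6364/873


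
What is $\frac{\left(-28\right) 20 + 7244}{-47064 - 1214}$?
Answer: $- \frac{3342}{24139} \approx -0.13845$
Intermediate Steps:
$\frac{\left(-28\right) 20 + 7244}{-47064 - 1214} = \frac{-560 + 7244}{-48278} = 6684 \left(- \frac{1}{48278}\right) = - \frac{3342}{24139}$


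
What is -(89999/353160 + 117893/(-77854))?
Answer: 17314154867/13747459320 ≈ 1.2594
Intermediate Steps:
-(89999/353160 + 117893/(-77854)) = -(89999*(1/353160) + 117893*(-1/77854)) = -(89999/353160 - 117893/77854) = -1*(-17314154867/13747459320) = 17314154867/13747459320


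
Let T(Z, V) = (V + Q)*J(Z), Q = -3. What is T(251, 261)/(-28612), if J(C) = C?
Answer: -32379/14306 ≈ -2.2633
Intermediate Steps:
T(Z, V) = Z*(-3 + V) (T(Z, V) = (V - 3)*Z = (-3 + V)*Z = Z*(-3 + V))
T(251, 261)/(-28612) = (251*(-3 + 261))/(-28612) = (251*258)*(-1/28612) = 64758*(-1/28612) = -32379/14306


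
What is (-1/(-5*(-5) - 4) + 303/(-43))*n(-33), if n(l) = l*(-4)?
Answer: -281864/301 ≈ -936.42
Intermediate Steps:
n(l) = -4*l
(-1/(-5*(-5) - 4) + 303/(-43))*n(-33) = (-1/(-5*(-5) - 4) + 303/(-43))*(-4*(-33)) = (-1/(25 - 4) + 303*(-1/43))*132 = (-1/21 - 303/43)*132 = -6406/903*132 = -281864/301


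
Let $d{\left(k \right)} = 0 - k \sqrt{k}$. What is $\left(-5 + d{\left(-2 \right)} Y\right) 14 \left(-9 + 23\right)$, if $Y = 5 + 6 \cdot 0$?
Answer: $-980 + 1960 i \sqrt{2} \approx -980.0 + 2771.9 i$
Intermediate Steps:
$Y = 5$ ($Y = 5 + 0 = 5$)
$d{\left(k \right)} = - k^{\frac{3}{2}}$ ($d{\left(k \right)} = 0 - k^{\frac{3}{2}} = - k^{\frac{3}{2}}$)
$\left(-5 + d{\left(-2 \right)} Y\right) 14 \left(-9 + 23\right) = \left(-5 + - \left(-2\right)^{\frac{3}{2}} \cdot 5\right) 14 \left(-9 + 23\right) = \left(-5 + - \left(-2\right) i \sqrt{2} \cdot 5\right) 14 \cdot 14 = \left(-5 + 2 i \sqrt{2} \cdot 5\right) 14 \cdot 14 = \left(-5 + 10 i \sqrt{2}\right) 14 \cdot 14 = \left(-70 + 140 i \sqrt{2}\right) 14 = -980 + 1960 i \sqrt{2}$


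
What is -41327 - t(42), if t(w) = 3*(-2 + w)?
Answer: -41447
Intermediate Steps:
t(w) = -6 + 3*w
-41327 - t(42) = -41327 - (-6 + 3*42) = -41327 - (-6 + 126) = -41327 - 1*120 = -41327 - 120 = -41447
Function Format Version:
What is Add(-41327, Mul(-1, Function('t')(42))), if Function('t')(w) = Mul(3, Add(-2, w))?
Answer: -41447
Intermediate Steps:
Function('t')(w) = Add(-6, Mul(3, w))
Add(-41327, Mul(-1, Function('t')(42))) = Add(-41327, Mul(-1, Add(-6, Mul(3, 42)))) = Add(-41327, Mul(-1, Add(-6, 126))) = Add(-41327, Mul(-1, 120)) = Add(-41327, -120) = -41447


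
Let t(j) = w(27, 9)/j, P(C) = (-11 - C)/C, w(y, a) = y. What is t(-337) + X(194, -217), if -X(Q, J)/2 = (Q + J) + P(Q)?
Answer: 1570160/32689 ≈ 48.033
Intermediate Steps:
P(C) = (-11 - C)/C
t(j) = 27/j
X(Q, J) = -2*J - 2*Q - 2*(-11 - Q)/Q (X(Q, J) = -2*((Q + J) + (-11 - Q)/Q) = -2*((J + Q) + (-11 - Q)/Q) = -2*(J + Q + (-11 - Q)/Q) = -2*J - 2*Q - 2*(-11 - Q)/Q)
t(-337) + X(194, -217) = 27/(-337) + (2 - 2*(-217) - 2*194 + 22/194) = 27*(-1/337) + (2 + 434 - 388 + 22*(1/194)) = -27/337 + (2 + 434 - 388 + 11/97) = -27/337 + 4667/97 = 1570160/32689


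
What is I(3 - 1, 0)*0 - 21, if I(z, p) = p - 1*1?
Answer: -21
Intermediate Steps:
I(z, p) = -1 + p (I(z, p) = p - 1 = -1 + p)
I(3 - 1, 0)*0 - 21 = (-1 + 0)*0 - 21 = -1*0 - 21 = 0 - 21 = -21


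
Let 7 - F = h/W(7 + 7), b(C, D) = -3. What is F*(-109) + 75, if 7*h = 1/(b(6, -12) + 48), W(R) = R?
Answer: -3033971/4410 ≈ -687.98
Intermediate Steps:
h = 1/315 (h = 1/(7*(-3 + 48)) = (⅐)/45 = (⅐)*(1/45) = 1/315 ≈ 0.0031746)
F = 30869/4410 (F = 7 - 1/(315*(7 + 7)) = 7 - 1/(315*14) = 7 - 1*1/4410 = 7 - 1/4410 = 30869/4410 ≈ 6.9998)
F*(-109) + 75 = (30869/4410)*(-109) + 75 = -3364721/4410 + 75 = -3033971/4410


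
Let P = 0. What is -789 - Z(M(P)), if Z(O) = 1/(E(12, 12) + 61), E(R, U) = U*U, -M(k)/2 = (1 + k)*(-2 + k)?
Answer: -161746/205 ≈ -789.00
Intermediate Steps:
M(k) = -2*(1 + k)*(-2 + k)
E(R, U) = U²
Z(O) = 1/205 (Z(O) = 1/(12² + 61) = 1/(144 + 61) = 1/205)
-789 - Z(M(P)) = -789 - 1*1/205 = -789 - 1/205 = -161746/205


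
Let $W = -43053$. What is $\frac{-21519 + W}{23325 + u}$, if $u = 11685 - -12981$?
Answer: $- \frac{21524}{15997} \approx -1.3455$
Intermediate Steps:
$u = 24666$ ($u = 11685 + 12981 = 24666$)
$\frac{-21519 + W}{23325 + u} = \frac{-21519 - 43053}{23325 + 24666} = - \frac{64572}{47991} = \left(-64572\right) \frac{1}{47991} = - \frac{21524}{15997}$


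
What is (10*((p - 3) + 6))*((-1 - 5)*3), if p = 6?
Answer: -1620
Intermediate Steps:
(10*((p - 3) + 6))*((-1 - 5)*3) = (10*((6 - 3) + 6))*((-1 - 5)*3) = (10*(3 + 6))*(-6*3) = (10*9)*(-18) = 90*(-18) = -1620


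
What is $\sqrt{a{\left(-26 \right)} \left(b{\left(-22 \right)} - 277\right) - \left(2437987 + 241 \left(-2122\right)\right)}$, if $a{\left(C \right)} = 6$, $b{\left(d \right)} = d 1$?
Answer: $i \sqrt{1928379} \approx 1388.7 i$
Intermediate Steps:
$b{\left(d \right)} = d$
$\sqrt{a{\left(-26 \right)} \left(b{\left(-22 \right)} - 277\right) - \left(2437987 + 241 \left(-2122\right)\right)} = \sqrt{6 \left(-22 - 277\right) - \left(2437987 + 241 \left(-2122\right)\right)} = \sqrt{6 \left(-299\right) - 1926585} = \sqrt{-1794 + \left(-2437987 + 511402\right)} = \sqrt{-1794 - 1926585} = \sqrt{-1928379} = i \sqrt{1928379}$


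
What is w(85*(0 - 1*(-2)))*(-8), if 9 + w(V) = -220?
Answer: 1832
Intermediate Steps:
w(V) = -229 (w(V) = -9 - 220 = -229)
w(85*(0 - 1*(-2)))*(-8) = -229*(-8) = 1832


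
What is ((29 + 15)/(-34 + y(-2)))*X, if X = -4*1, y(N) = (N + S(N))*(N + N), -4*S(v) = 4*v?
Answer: 88/17 ≈ 5.1765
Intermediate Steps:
S(v) = -v
y(N) = 0 (y(N) = (N - N)*(N + N) = 0*(2*N) = 0)
X = -4
((29 + 15)/(-34 + y(-2)))*X = ((29 + 15)/(-34 + 0))*(-4) = (44/(-34))*(-4) = (44*(-1/34))*(-4) = -22/17*(-4) = 88/17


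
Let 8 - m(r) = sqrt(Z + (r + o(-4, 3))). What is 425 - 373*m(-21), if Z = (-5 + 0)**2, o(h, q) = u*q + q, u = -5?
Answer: -2559 + 746*I*sqrt(2) ≈ -2559.0 + 1055.0*I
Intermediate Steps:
o(h, q) = -4*q (o(h, q) = -5*q + q = -4*q)
Z = 25 (Z = (-5)**2 = 25)
m(r) = 8 - sqrt(13 + r) (m(r) = 8 - sqrt(25 + (r - 4*3)) = 8 - sqrt(25 + (r - 12)) = 8 - sqrt(25 + (-12 + r)) = 8 - sqrt(13 + r))
425 - 373*m(-21) = 425 - 373*(8 - sqrt(13 - 21)) = 425 - 373*(8 - sqrt(-8)) = 425 - 373*(8 - 2*I*sqrt(2)) = 425 + (-2984 + 746*I*sqrt(2)) = -2559 + 746*I*sqrt(2)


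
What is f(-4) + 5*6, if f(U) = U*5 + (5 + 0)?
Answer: 15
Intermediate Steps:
f(U) = 5 + 5*U (f(U) = 5*U + 5 = 5 + 5*U)
f(-4) + 5*6 = (5 + 5*(-4)) + 5*6 = (5 - 20) + 30 = -15 + 30 = 15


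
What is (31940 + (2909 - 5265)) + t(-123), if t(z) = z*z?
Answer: 44713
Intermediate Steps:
t(z) = z²
(31940 + (2909 - 5265)) + t(-123) = (31940 + (2909 - 5265)) + (-123)² = (31940 - 2356) + 15129 = 29584 + 15129 = 44713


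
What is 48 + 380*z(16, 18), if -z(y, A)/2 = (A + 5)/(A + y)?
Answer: -7924/17 ≈ -466.12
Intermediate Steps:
z(y, A) = -2*(5 + A)/(A + y) (z(y, A) = -2*(A + 5)/(A + y) = -2*(5 + A)/(A + y))
48 + 380*z(16, 18) = 48 + 380*(2*(-5 - 1*18)/(18 + 16)) = 48 + 380*(2*(-5 - 18)/34) = 48 + 380*(2*(1/34)*(-23)) = 48 + 380*(-23/17) = 48 - 8740/17 = -7924/17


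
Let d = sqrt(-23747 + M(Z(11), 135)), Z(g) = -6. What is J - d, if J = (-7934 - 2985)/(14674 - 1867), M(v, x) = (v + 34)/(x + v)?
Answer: -10919/12807 - I*sqrt(395170215)/129 ≈ -0.85258 - 154.1*I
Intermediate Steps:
M(v, x) = (34 + v)/(v + x)
d = I*sqrt(395170215)/129 (d = sqrt(-23747 + (34 - 6)/(-6 + 135)) = sqrt(-23747 + 28/129) = sqrt(-3063335/129) = I*sqrt(395170215)/129 ≈ 154.1*I)
J = -10919/12807 ≈ -0.85258
J - d = -10919/12807 - I*sqrt(395170215)/129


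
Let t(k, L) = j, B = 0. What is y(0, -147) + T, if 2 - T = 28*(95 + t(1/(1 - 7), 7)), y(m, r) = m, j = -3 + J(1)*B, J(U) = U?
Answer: -2574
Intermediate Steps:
j = -3 (j = -3 + 1*0 = -3 + 0 = -3)
t(k, L) = -3
T = -2574 (T = 2 - 28*(95 - 3) = 2 - 28*92 = 2 - 1*2576 = 2 - 2576 = -2574)
y(0, -147) + T = 0 - 2574 = -2574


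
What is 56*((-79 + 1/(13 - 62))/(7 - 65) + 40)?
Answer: 470208/203 ≈ 2316.3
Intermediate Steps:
56*((-79 + 1/(13 - 62))/(7 - 65) + 40) = 56*((-79 + 1/(-49))/(-58) + 40) = 56*((-79 - 1/49)*(-1/58) + 40) = 56*(-3872/49*(-1/58) + 40) = 56*(1936/1421 + 40) = 56*(58776/1421) = 470208/203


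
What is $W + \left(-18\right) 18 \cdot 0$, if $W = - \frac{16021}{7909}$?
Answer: $- \frac{16021}{7909} \approx -2.0257$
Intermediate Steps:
$W = - \frac{16021}{7909}$ ($W = \left(-16021\right) \frac{1}{7909} = - \frac{16021}{7909} \approx -2.0257$)
$W + \left(-18\right) 18 \cdot 0 = - \frac{16021}{7909} + \left(-18\right) 18 \cdot 0 = - \frac{16021}{7909} - 0 = - \frac{16021}{7909} + 0 = - \frac{16021}{7909}$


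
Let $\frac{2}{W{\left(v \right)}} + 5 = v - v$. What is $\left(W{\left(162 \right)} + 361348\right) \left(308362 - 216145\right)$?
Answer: $\frac{166611958146}{5} \approx 3.3322 \cdot 10^{10}$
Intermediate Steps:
$W{\left(v \right)} = - \frac{2}{5}$ ($W{\left(v \right)} = \frac{2}{-5 + \left(v - v\right)} = \frac{2}{-5 + 0} = \frac{2}{-5} = 2 \left(- \frac{1}{5}\right) = - \frac{2}{5}$)
$\left(W{\left(162 \right)} + 361348\right) \left(308362 - 216145\right) = \left(- \frac{2}{5} + 361348\right) \left(308362 - 216145\right) = \frac{1806738}{5} \cdot 92217 = \frac{166611958146}{5}$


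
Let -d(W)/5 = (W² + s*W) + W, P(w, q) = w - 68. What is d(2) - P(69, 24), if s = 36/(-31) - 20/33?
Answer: -13633/1023 ≈ -13.326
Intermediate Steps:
P(w, q) = -68 + w
s = -1808/1023 (s = 36*(-1/31) - 20*1/33 = -36/31 - 20/33 = -1808/1023 ≈ -1.7674)
d(W) = -5*W² + 3925*W/1023 (d(W) = -5*((W² - 1808*W/1023) + W) = -5*(W² - 785*W/1023) = -5*W² + 3925*W/1023)
d(2) - P(69, 24) = (5/1023)*2*(785 - 1023*2) - (-68 + 69) = (5/1023)*2*(785 - 2046) - 1*1 = (5/1023)*2*(-1261) - 1 = -12610/1023 - 1 = -13633/1023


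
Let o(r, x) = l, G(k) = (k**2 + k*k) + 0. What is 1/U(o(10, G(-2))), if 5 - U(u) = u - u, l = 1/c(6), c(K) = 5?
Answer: 1/5 ≈ 0.20000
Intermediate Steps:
G(k) = 2*k**2 (G(k) = (k**2 + k**2) + 0 = 2*k**2 + 0 = 2*k**2)
l = 1/5 ≈ 0.20000
o(r, x) = 1/5
U(u) = 5 (U(u) = 5 - (u - u) = 5 - 1*0 = 5 + 0 = 5)
1/U(o(10, G(-2))) = 1/5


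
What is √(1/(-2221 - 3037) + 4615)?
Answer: √127588887602/5258 ≈ 67.934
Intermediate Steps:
√(1/(-2221 - 3037) + 4615) = √(1/(-5258) + 4615) = √(-1/5258 + 4615) = √(24265669/5258) = √127588887602/5258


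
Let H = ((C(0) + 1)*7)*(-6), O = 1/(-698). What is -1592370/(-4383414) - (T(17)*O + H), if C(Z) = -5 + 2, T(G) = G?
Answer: -14212352075/169979054 ≈ -83.612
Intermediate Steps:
C(Z) = -3
O = -1/698 ≈ -0.0014327
H = 84 (H = ((-3 + 1)*7)*(-6) = -2*7*(-6) = -14*(-6) = 84)
-1592370/(-4383414) - (T(17)*O + H) = -1592370/(-4383414) - (17*(-1/698) + 84) = -1592370*(-1/4383414) - (-17/698 + 84) = 88465/243523 - 1*58615/698 = 88465/243523 - 58615/698 = -14212352075/169979054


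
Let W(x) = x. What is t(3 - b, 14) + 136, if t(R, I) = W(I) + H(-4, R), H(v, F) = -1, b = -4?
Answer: 149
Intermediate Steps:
t(R, I) = -1 + I (t(R, I) = I - 1 = -1 + I)
t(3 - b, 14) + 136 = (-1 + 14) + 136 = 13 + 136 = 149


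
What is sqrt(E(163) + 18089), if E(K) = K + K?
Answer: sqrt(18415) ≈ 135.70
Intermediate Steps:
E(K) = 2*K
sqrt(E(163) + 18089) = sqrt(2*163 + 18089) = sqrt(326 + 18089) = sqrt(18415)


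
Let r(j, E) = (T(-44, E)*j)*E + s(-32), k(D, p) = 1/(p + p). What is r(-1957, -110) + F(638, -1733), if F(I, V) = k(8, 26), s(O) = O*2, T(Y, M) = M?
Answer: -1231347727/52 ≈ -2.3680e+7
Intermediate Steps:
k(D, p) = 1/(2*p)
s(O) = 2*O
r(j, E) = -64 + j*E² (r(j, E) = (E*j)*E + 2*(-32) = j*E² - 64 = -64 + j*E²)
F(I, V) = 1/52 (F(I, V) = (½)/26 = (½)*(1/26) = 1/52)
r(-1957, -110) + F(638, -1733) = (-64 - 1957*(-110)²) + 1/52 = (-64 - 1957*12100) + 1/52 = (-64 - 23679700) + 1/52 = -23679764 + 1/52 = -1231347727/52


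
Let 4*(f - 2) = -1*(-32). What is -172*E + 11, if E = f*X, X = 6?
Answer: -10309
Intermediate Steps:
f = 10 (f = 2 + (-1*(-32))/4 = 2 + (¼)*32 = 2 + 8 = 10)
E = 60 (E = 10*6 = 60)
-172*E + 11 = -172*60 + 11 = -10320 + 11 = -10309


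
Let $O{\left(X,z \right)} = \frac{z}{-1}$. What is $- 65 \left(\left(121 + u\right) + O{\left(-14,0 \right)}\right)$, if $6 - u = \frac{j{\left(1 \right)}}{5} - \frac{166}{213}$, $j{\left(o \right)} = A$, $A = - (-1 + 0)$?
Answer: $- \frac{1766336}{213} \approx -8292.7$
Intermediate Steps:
$A = 1$ ($A = \left(-1\right) \left(-1\right) = 1$)
$j{\left(o \right)} = 1$
$O{\left(X,z \right)} = - z$ ($O{\left(X,z \right)} = z \left(-1\right) = - z$)
$u = \frac{7007}{1065}$ ($u = 6 - \left(1 \cdot \frac{1}{5} - \frac{166}{213}\right) = 6 - \left(\frac{1}{5} - \frac{166}{213}\right) = 6 - - \frac{617}{1065} = 6 + \frac{617}{1065} = \frac{7007}{1065} \approx 6.5793$)
$- 65 \left(\left(121 + u\right) + O{\left(-14,0 \right)}\right) = - 65 \left(\left(121 + \frac{7007}{1065}\right) - 0\right) = - 65 \left(\frac{135872}{1065} + 0\right) = \left(-65\right) \frac{135872}{1065} = - \frac{1766336}{213}$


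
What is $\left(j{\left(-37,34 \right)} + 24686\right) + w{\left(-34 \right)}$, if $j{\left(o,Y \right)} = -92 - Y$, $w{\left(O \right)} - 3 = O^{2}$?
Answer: $25719$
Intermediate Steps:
$w{\left(O \right)} = 3 + O^{2}$
$\left(j{\left(-37,34 \right)} + 24686\right) + w{\left(-34 \right)} = \left(\left(-92 - 34\right) + 24686\right) + \left(3 + \left(-34\right)^{2}\right) = \left(\left(-92 - 34\right) + 24686\right) + \left(3 + 1156\right) = \left(-126 + 24686\right) + 1159 = 24560 + 1159 = 25719$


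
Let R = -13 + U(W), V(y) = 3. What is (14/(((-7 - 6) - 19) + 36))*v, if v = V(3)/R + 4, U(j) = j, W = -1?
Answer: 53/4 ≈ 13.250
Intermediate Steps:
R = -14 (R = -13 - 1 = -14)
v = 53/14 (v = 3/(-14) + 4 = 3*(-1/14) + 4 = -3/14 + 4 = 53/14 ≈ 3.7857)
(14/(((-7 - 6) - 19) + 36))*v = (14/(((-7 - 6) - 19) + 36))*(53/14) = (14/((-13 - 19) + 36))*(53/14) = (14/(-32 + 36))*(53/14) = (14/4)*(53/14) = (14*(1/4))*(53/14) = (7/2)*(53/14) = 53/4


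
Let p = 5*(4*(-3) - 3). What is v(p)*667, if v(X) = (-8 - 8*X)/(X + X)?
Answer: -197432/75 ≈ -2632.4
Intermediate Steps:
p = -75 (p = 5*(-12 - 3) = 5*(-15) = -75)
v(X) = (-8 - 8*X)/(2*X) (v(X) = (-8 - 8*X)/((2*X)) = (-8 - 8*X)*(1/(2*X)) = (-8 - 8*X)/(2*X))
v(p)*667 = (-4 - 4/(-75))*667 = (-4 - 4*(-1/75))*667 = (-4 + 4/75)*667 = -296/75*667 = -197432/75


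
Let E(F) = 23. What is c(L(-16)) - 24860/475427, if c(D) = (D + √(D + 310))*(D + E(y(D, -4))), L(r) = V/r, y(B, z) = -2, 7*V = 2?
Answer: -689835509/1490939072 + 1287*√243026/1568 ≈ 404.17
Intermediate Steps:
V = 2/7 (V = (⅐)*2 = 2/7 ≈ 0.28571)
L(r) = 2/(7*r)
c(D) = (23 + D)*(D + √(310 + D)) (c(D) = (D + √(D + 310))*(D + 23) = (D + √(310 + D))*(23 + D) = (23 + D)*(D + √(310 + D)))
c(L(-16)) - 24860/475427 = (((2/7)/(-16))² + 23*((2/7)/(-16)) + 23*√(310 + (2/7)/(-16)) + ((2/7)/(-16))*√(310 + (2/7)/(-16))) - 24860/475427 = (((2/7)*(-1/16))² + 23*((2/7)*(-1/16)) + 23*√(310 + (2/7)*(-1/16)) + ((2/7)*(-1/16))*√(310 + (2/7)*(-1/16))) - 24860/475427 = ((-1/56)² + 23*(-1/56) + 23*√(310 - 1/56) - √(310 - 1/56)/56) - 1*24860/475427 = (1/3136 - 23/56 + 23*√(17359/56) - √243026/1568) - 24860/475427 = (1/3136 - 23/56 + 23*(√243026/28) - √243026/1568) - 24860/475427 = (1/3136 - 23/56 + 23*√243026/28 - √243026/1568) - 24860/475427 = (-1287/3136 + 1287*√243026/1568) - 24860/475427 = -689835509/1490939072 + 1287*√243026/1568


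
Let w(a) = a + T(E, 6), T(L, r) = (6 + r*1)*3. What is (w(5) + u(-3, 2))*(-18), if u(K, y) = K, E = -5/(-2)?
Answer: -684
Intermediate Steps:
E = 5/2 (E = -5*(-½) = 5/2 ≈ 2.5000)
T(L, r) = 18 + 3*r (T(L, r) = (6 + r)*3 = 18 + 3*r)
w(a) = 36 + a (w(a) = a + (18 + 3*6) = a + (18 + 18) = a + 36 = 36 + a)
(w(5) + u(-3, 2))*(-18) = ((36 + 5) - 3)*(-18) = (41 - 3)*(-18) = 38*(-18) = -684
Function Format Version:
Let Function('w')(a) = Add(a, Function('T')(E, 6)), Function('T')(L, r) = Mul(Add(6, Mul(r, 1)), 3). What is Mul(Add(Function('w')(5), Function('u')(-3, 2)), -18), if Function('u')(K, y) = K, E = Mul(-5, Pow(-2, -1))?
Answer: -684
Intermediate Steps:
E = Rational(5, 2) (E = Mul(-5, Rational(-1, 2)) = Rational(5, 2) ≈ 2.5000)
Function('T')(L, r) = Add(18, Mul(3, r)) (Function('T')(L, r) = Mul(Add(6, r), 3) = Add(18, Mul(3, r)))
Function('w')(a) = Add(36, a) (Function('w')(a) = Add(a, Add(18, Mul(3, 6))) = Add(a, Add(18, 18)) = Add(a, 36) = Add(36, a))
Mul(Add(Function('w')(5), Function('u')(-3, 2)), -18) = Mul(Add(Add(36, 5), -3), -18) = Mul(Add(41, -3), -18) = Mul(38, -18) = -684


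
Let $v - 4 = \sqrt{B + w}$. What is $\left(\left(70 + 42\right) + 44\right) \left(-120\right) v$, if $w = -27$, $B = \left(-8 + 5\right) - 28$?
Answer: $-74880 - 18720 i \sqrt{58} \approx -74880.0 - 1.4257 \cdot 10^{5} i$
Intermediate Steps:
$B = -31$ ($B = -3 - 28 = -31$)
$v = 4 + i \sqrt{58}$ ($v = 4 + \sqrt{-31 - 27} = 4 + \sqrt{-58} = 4 + i \sqrt{58} \approx 4.0 + 7.6158 i$)
$\left(\left(70 + 42\right) + 44\right) \left(-120\right) v = \left(\left(70 + 42\right) + 44\right) \left(-120\right) \left(4 + i \sqrt{58}\right) = \left(112 + 44\right) \left(-120\right) \left(4 + i \sqrt{58}\right) = 156 \left(-120\right) \left(4 + i \sqrt{58}\right) = - 18720 \left(4 + i \sqrt{58}\right) = -74880 - 18720 i \sqrt{58}$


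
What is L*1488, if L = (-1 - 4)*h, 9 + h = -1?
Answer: 74400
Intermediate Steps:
h = -10 (h = -9 - 1 = -10)
L = 50 (L = (-1 - 4)*(-10) = -5*(-10) = 50)
L*1488 = 50*1488 = 74400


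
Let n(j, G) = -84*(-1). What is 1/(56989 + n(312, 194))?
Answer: 1/57073 ≈ 1.7521e-5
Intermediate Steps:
n(j, G) = 84
1/(56989 + n(312, 194)) = 1/(56989 + 84) = 1/57073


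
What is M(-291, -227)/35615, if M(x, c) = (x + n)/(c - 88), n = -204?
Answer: 11/249305 ≈ 4.4123e-5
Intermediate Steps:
M(x, c) = (-204 + x)/(-88 + c) (M(x, c) = (x - 204)/(c - 88) = (-204 + x)/(-88 + c))
M(-291, -227)/35615 = ((-204 - 291)/(-88 - 227))/35615 = (-495/(-315))*(1/35615) = -1/315*(-495)*(1/35615) = (11/7)*(1/35615) = 11/249305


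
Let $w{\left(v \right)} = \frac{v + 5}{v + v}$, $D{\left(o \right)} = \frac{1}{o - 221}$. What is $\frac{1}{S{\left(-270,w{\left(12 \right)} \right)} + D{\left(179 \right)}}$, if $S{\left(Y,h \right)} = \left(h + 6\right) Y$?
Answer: $- \frac{84}{152147} \approx -0.0005521$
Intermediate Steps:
$D{\left(o \right)} = \frac{1}{-221 + o}$
$w{\left(v \right)} = \frac{5 + v}{2 v}$
$S{\left(Y,h \right)} = Y \left(6 + h\right)$ ($S{\left(Y,h \right)} = \left(6 + h\right) Y = Y \left(6 + h\right)$)
$\frac{1}{S{\left(-270,w{\left(12 \right)} \right)} + D{\left(179 \right)}} = \frac{1}{- 270 \left(6 + \frac{5 + 12}{2 \cdot 12}\right) + \frac{1}{-221 + 179}} = \frac{1}{- 270 \left(6 + \frac{1}{2} \cdot \frac{1}{12} \cdot 17\right) + \frac{1}{-42}} = \frac{1}{- 270 \left(6 + \frac{17}{24}\right) - \frac{1}{42}} = \frac{1}{\left(-270\right) \frac{161}{24} - \frac{1}{42}} = \frac{1}{- \frac{7245}{4} - \frac{1}{42}} = \frac{1}{- \frac{152147}{84}} = - \frac{84}{152147}$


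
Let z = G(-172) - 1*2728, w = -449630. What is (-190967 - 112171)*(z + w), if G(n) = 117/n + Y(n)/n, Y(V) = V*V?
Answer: 11797415099613/86 ≈ 1.3718e+11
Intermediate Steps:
Y(V) = V²
G(n) = n + 117/n (G(n) = 117/n + n²/n = 117/n + n = n + 117/n)
z = -498917/172 (z = (-172 + 117/(-172)) - 1*2728 = (-172 + 117*(-1/172)) - 2728 = (-172 - 117/172) - 2728 = -29701/172 - 2728 = -498917/172 ≈ -2900.7)
(-190967 - 112171)*(z + w) = (-190967 - 112171)*(-498917/172 - 449630) = -303138*(-77835277/172) = 11797415099613/86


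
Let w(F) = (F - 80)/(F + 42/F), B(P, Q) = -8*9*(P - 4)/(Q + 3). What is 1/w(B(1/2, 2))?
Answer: -1537/888 ≈ -1.7309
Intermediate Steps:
B(P, Q) = -72*(-4 + P)/(3 + Q) (B(P, Q) = -8*9*(-4 + P)/(3 + Q) = -72*(-4 + P)/(3 + Q))
w(F) = (-80 + F)/(F + 42/F)
1/w(B(1/2, 2)) = 1/((72*(4 - 1/2)/(3 + 2))*(-80 + 72*(4 - 1/2)/(3 + 2))/(42 + (72*(4 - 1/2)/(3 + 2))**2)) = 1/((72*(4 - 1*1/2)/5)*(-80 + 72*(4 - 1*1/2)/5)/(42 + (72*(4 - 1*1/2)/5)**2)) = 1/((72*(1/5)*(4 - 1/2))*(-80 + 72*(1/5)*(4 - 1/2))/(42 + (72*(1/5)*(4 - 1/2))**2)) = 1/((72*(1/5)*(7/2))*(-80 + 72*(1/5)*(7/2))/(42 + (72*(1/5)*(7/2))**2)) = 1/(252*(-80 + 252/5)/(5*(42 + (252/5)**2))) = 1/((252/5)*(-148/5)/(42 + 63504/25)) = 1/((252/5)*(-148/5)/(64554/25)) = 1/((252/5)*(25/64554)*(-148/5)) = 1/(-888/1537) = -1537/888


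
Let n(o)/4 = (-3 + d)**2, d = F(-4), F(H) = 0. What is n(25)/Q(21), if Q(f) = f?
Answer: 12/7 ≈ 1.7143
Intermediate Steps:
d = 0
n(o) = 36 (n(o) = 4*(-3 + 0)**2 = 4*(-3)**2 = 4*9 = 36)
n(25)/Q(21) = 36/21 = 36*(1/21) = 12/7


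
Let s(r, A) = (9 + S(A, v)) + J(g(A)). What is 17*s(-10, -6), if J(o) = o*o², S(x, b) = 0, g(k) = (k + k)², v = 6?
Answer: 50761881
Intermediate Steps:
g(k) = 4*k² (g(k) = (2*k)² = 4*k²)
J(o) = o³
s(r, A) = 9 + 64*A⁶ (s(r, A) = (9 + 0) + (4*A²)³ = 9 + 64*A⁶)
17*s(-10, -6) = 17*(9 + 64*(-6)⁶) = 17*(9 + 64*46656) = 17*(9 + 2985984) = 17*2985993 = 50761881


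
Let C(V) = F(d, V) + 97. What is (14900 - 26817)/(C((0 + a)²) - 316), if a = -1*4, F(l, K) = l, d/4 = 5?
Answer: 11917/199 ≈ 59.884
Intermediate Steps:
d = 20 (d = 4*5 = 20)
a = -4
C(V) = 117 (C(V) = 20 + 97 = 117)
(14900 - 26817)/(C((0 + a)²) - 316) = (14900 - 26817)/(117 - 316) = -11917/(-199) = -11917*(-1/199) = 11917/199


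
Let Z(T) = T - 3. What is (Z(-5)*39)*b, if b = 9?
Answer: -2808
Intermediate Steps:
Z(T) = -3 + T
(Z(-5)*39)*b = ((-3 - 5)*39)*9 = -8*39*9 = -312*9 = -2808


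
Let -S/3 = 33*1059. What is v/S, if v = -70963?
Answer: 70963/104841 ≈ 0.67686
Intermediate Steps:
S = -104841 (S = -99*1059 = -3*34947 = -104841)
v/S = -70963/(-104841) = -70963*(-1/104841) = 70963/104841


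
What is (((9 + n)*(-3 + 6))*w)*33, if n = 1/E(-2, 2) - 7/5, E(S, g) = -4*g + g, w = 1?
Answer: 7359/10 ≈ 735.90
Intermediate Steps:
E(S, g) = -3*g
n = -47/30 (n = 1/(-3*2) - 7/5 = 1/(-6) - 7*⅕ = 1*(-⅙) - 7/5 = -⅙ - 7/5 = -47/30 ≈ -1.5667)
(((9 + n)*(-3 + 6))*w)*33 = (((9 - 47/30)*(-3 + 6))*1)*33 = (((223/30)*3)*1)*33 = ((223/10)*1)*33 = (223/10)*33 = 7359/10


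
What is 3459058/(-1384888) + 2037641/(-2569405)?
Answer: -344400749697/104657004460 ≈ -3.2908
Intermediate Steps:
3459058/(-1384888) + 2037641/(-2569405) = 3459058*(-1/1384888) + 2037641*(-1/2569405) = -101737/40732 - 2037641/2569405 = -344400749697/104657004460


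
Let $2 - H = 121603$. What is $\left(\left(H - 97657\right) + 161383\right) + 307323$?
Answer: $249448$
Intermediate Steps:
$H = -121601$ ($H = 2 - 121603 = -121601$)
$\left(\left(H - 97657\right) + 161383\right) + 307323 = \left(\left(-121601 - 97657\right) + 161383\right) + 307323 = \left(-219258 + 161383\right) + 307323 = -57875 + 307323 = 249448$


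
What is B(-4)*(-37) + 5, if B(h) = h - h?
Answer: 5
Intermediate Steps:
B(h) = 0
B(-4)*(-37) + 5 = 0*(-37) + 5 = 0 + 5 = 5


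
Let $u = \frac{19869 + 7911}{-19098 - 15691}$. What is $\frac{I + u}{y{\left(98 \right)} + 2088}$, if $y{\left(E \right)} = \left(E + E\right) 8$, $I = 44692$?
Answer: $\frac{194345276}{15898573} \approx 12.224$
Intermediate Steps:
$y{\left(E \right)} = 16 E$ ($y{\left(E \right)} = 2 E 8 = 16 E$)
$u = - \frac{27780}{34789}$ ($u = \frac{27780}{-34789} = 27780 \left(- \frac{1}{34789}\right) = - \frac{27780}{34789} \approx -0.79853$)
$\frac{I + u}{y{\left(98 \right)} + 2088} = \frac{44692 - \frac{27780}{34789}}{16 \cdot 98 + 2088} = \frac{1554762208}{34789 \left(1568 + 2088\right)} = \frac{1554762208}{34789 \cdot 3656} = \frac{1554762208}{34789} \cdot \frac{1}{3656} = \frac{194345276}{15898573}$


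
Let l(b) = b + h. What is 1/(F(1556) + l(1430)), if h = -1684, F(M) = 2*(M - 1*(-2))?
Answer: 1/2862 ≈ 0.00034941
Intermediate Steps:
F(M) = 4 + 2*M (F(M) = 2*(M + 2) = 2*(2 + M) = 4 + 2*M)
l(b) = -1684 + b (l(b) = b - 1684 = -1684 + b)
1/(F(1556) + l(1430)) = 1/((4 + 2*1556) + (-1684 + 1430)) = 1/((4 + 3112) - 254) = 1/(3116 - 254) = 1/2862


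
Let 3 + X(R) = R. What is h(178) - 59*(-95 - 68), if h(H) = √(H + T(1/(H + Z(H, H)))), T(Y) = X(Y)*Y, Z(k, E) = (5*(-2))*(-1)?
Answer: 9617 + 77*√1061/188 ≈ 9630.3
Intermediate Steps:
X(R) = -3 + R
Z(k, E) = 10 (Z(k, E) = -10*(-1) = 10)
T(Y) = Y*(-3 + Y) (T(Y) = (-3 + Y)*Y = Y*(-3 + Y))
h(H) = √(H + (-3 + 1/(10 + H))/(10 + H)) (h(H) = √(H + (-3 + 1/(H + 10))/(H + 10)) = √(H + (-3 + 1/(10 + H))/(10 + H)))
h(178) - 59*(-95 - 68) = √((-29 - 3*178 + 178*(10 + 178)²)/(10 + 178)²) - 59*(-95 - 68) = √((-29 - 534 + 178*188²)/188²) - 59*(-163) = √((-29 - 534 + 178*35344)/35344) + 9617 = √((-29 - 534 + 6291232)/35344) + 9617 = √((1/35344)*6290669) + 9617 = √(6290669/35344) + 9617 = 77*√1061/188 + 9617 = 9617 + 77*√1061/188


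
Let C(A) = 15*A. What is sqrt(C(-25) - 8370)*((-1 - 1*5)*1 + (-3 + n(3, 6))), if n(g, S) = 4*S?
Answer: 15*I*sqrt(8745) ≈ 1402.7*I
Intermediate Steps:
sqrt(C(-25) - 8370)*((-1 - 1*5)*1 + (-3 + n(3, 6))) = sqrt(15*(-25) - 8370)*((-1 - 1*5)*1 + (-3 + 4*6)) = sqrt(-375 - 8370)*((-1 - 5)*1 + (-3 + 24)) = sqrt(-8745)*(-6*1 + 21) = (I*sqrt(8745))*(-6 + 21) = (I*sqrt(8745))*15 = 15*I*sqrt(8745)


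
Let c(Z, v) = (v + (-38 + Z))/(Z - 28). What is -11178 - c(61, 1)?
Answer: -122966/11 ≈ -11179.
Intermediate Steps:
c(Z, v) = (-38 + Z + v)/(-28 + Z)
-11178 - c(61, 1) = -11178 - (-38 + 61 + 1)/(-28 + 61) = -11178 - 24/33 = -11178 - 1*8/11 = -11178 - 8/11 = -122966/11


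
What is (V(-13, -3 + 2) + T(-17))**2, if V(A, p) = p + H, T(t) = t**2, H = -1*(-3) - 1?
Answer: 84100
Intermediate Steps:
H = 2 (H = 3 - 1 = 2)
V(A, p) = 2 + p (V(A, p) = p + 2 = 2 + p)
(V(-13, -3 + 2) + T(-17))**2 = ((2 + (-3 + 2)) + (-17)**2)**2 = ((2 - 1) + 289)**2 = (1 + 289)**2 = 290**2 = 84100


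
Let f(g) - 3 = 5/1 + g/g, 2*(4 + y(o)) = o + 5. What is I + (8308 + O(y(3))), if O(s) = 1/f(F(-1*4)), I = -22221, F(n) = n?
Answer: -125216/9 ≈ -13913.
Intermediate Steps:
y(o) = -3/2 + o/2 (y(o) = -4 + (o + 5)/2 = -4 + (5 + o)/2 = -4 + (5/2 + o/2) = -3/2 + o/2)
f(g) = 9 (f(g) = 3 + (5/1 + g/g) = 3 + (5*1 + 1) = 3 + (5 + 1) = 3 + 6 = 9)
O(s) = ⅑ (O(s) = 1/9 = ⅑)
I + (8308 + O(y(3))) = -22221 + (8308 + ⅑) = -22221 + 74773/9 = -125216/9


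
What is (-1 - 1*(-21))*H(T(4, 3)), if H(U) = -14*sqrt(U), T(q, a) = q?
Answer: -560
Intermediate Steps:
(-1 - 1*(-21))*H(T(4, 3)) = (-1 - 1*(-21))*(-14*sqrt(4)) = (-1 + 21)*(-14*2) = 20*(-28) = -560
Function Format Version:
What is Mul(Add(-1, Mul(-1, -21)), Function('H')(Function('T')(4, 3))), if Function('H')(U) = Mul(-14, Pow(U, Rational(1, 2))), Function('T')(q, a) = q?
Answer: -560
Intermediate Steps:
Mul(Add(-1, Mul(-1, -21)), Function('H')(Function('T')(4, 3))) = Mul(Add(-1, Mul(-1, -21)), Mul(-14, Pow(4, Rational(1, 2)))) = Mul(Add(-1, 21), Mul(-14, 2)) = Mul(20, -28) = -560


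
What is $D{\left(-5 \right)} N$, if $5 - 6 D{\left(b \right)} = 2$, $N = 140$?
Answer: $70$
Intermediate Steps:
$D{\left(b \right)} = \frac{1}{2}$ ($D{\left(b \right)} = \frac{5}{6} - \frac{1}{3} = \frac{1}{2}$)
$D{\left(-5 \right)} N = \frac{1}{2} \cdot 140 = 70$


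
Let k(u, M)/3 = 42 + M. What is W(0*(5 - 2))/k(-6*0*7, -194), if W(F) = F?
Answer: 0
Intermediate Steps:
k(u, M) = 126 + 3*M (k(u, M) = 3*(42 + M) = 126 + 3*M)
W(0*(5 - 2))/k(-6*0*7, -194) = (0*(5 - 2))/(126 + 3*(-194)) = (0*3)/(126 - 582) = 0/(-456) = 0*(-1/456) = 0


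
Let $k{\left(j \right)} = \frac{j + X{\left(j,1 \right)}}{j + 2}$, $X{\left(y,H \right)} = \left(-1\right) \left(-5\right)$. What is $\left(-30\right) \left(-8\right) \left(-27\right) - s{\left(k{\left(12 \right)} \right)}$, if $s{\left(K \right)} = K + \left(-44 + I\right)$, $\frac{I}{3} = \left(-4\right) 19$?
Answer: $- \frac{86929}{14} \approx -6209.2$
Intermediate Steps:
$X{\left(y,H \right)} = 5$
$I = -228$ ($I = 3 \left(\left(-4\right) 19\right) = 3 \left(-76\right) = -228$)
$k{\left(j \right)} = \frac{5 + j}{2 + j}$ ($k{\left(j \right)} = \frac{j + 5}{j + 2} = \frac{5 + j}{2 + j}$)
$s{\left(K \right)} = -272 + K$ ($s{\left(K \right)} = K - 272 = -272 + K$)
$\left(-30\right) \left(-8\right) \left(-27\right) - s{\left(k{\left(12 \right)} \right)} = \left(-30\right) \left(-8\right) \left(-27\right) - \left(-272 + \frac{5 + 12}{2 + 12}\right) = 240 \left(-27\right) - \left(-272 + \frac{1}{14} \cdot 17\right) = -6480 - \left(-272 + \frac{1}{14} \cdot 17\right) = -6480 - \left(-272 + \frac{17}{14}\right) = -6480 - - \frac{3791}{14} = -6480 + \frac{3791}{14} = - \frac{86929}{14}$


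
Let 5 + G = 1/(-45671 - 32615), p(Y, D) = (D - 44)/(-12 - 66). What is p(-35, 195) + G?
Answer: -814477/117429 ≈ -6.9359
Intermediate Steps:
p(Y, D) = 22/39 - D/78 (p(Y, D) = (-44 + D)/(-78) = (-44 + D)*(-1/78) = 22/39 - D/78)
G = -391431/78286 (G = -5 + 1/(-45671 - 32615) = -5 + 1/(-78286) = -5 - 1/78286 = -391431/78286 ≈ -5.0000)
p(-35, 195) + G = (22/39 - 1/78*195) - 391431/78286 = (22/39 - 5/2) - 391431/78286 = -151/78 - 391431/78286 = -814477/117429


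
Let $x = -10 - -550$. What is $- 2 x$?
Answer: $-1080$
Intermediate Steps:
$x = 540$ ($x = -10 + 550 = 540$)
$- 2 x = \left(-2\right) 540 = -1080$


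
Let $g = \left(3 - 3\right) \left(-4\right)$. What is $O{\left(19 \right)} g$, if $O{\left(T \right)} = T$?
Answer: $0$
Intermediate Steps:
$g = 0$ ($g = 0 \left(-4\right) = 0$)
$O{\left(19 \right)} g = 19 \cdot 0 = 0$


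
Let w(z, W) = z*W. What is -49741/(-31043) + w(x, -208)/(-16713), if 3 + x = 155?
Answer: 1812776821/518821659 ≈ 3.4940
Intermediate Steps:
x = 152 (x = -3 + 155 = 152)
w(z, W) = W*z
-49741/(-31043) + w(x, -208)/(-16713) = -49741/(-31043) - 208*152/(-16713) = -49741*(-1/31043) - 31616*(-1/16713) = 49741/31043 + 31616/16713 = 1812776821/518821659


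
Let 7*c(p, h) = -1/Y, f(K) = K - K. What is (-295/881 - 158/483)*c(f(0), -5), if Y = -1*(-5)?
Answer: 281683/14893305 ≈ 0.018913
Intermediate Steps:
Y = 5
f(K) = 0
c(p, h) = -1/35 (c(p, h) = (-1/5)/7 = (-1*⅕)/7 = (⅐)*(-⅕) = -1/35)
(-295/881 - 158/483)*c(f(0), -5) = (-295/881 - 158/483)*(-1/35) = -281683/425523*(-1/35) = 281683/14893305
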